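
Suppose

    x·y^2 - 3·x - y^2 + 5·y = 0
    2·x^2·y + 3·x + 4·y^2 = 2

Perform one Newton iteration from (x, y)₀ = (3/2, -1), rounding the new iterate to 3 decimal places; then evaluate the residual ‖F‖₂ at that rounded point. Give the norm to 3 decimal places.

2.130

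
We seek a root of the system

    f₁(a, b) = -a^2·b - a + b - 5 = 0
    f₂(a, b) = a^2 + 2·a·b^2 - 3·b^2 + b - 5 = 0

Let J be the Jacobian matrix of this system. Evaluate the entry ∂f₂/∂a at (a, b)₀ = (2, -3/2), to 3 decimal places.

8.500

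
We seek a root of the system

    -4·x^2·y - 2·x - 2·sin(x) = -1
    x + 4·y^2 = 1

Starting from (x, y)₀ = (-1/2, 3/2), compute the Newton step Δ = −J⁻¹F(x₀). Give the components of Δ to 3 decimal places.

At (-1/2, 3/2): F = (1.45885, 7.500).
Jacobian J = [[-8·x·y - 2·cos(x) - 2, -4·x^2], [1, 8·y]].
At the point, J = [[2.24483, -1.000], [1.000, 12.000]] (det J = 27.93802).
Solving J·Δ = −F gives Δ = (-0.895, -0.550).

(-0.895, -0.550)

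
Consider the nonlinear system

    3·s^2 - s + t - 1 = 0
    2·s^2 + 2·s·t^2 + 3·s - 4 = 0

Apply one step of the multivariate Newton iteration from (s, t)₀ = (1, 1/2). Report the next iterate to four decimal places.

At (1, 1/2): F = (1.5000, 1.5000).
Jacobian J = [[6·s - 1, 1], [4·s + 2·t^2 + 3, 4·s·t]].
At the point, J = [[5.0000, 1.0000], [7.5000, 2.0000]] (det J = 2.5000).
Solving J·Δ = −F gives Δ = (-0.6000, 1.5000).
Then the next iterate is (s, t)₁ = (0.4000, 2.0000).

(0.4000, 2.0000)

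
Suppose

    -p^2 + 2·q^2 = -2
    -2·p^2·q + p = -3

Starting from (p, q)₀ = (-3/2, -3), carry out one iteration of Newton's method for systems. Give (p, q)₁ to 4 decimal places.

(-1.0397, -1.4057)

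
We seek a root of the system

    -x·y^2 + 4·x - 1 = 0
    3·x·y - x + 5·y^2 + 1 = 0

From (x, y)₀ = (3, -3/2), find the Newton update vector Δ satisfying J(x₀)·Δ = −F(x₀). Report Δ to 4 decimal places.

At (3, -3/2): F = (4.2500, -4.2500).
Jacobian J = [[-y^2 + 4, -2·x·y], [3·y - 1, 3·x + 10·y]].
At the point, J = [[1.7500, 9.0000], [-5.5000, -6.0000]] (det J = 39.0000).
Solving J·Δ = −F gives Δ = (-0.3269, -0.4087).

(-0.3269, -0.4087)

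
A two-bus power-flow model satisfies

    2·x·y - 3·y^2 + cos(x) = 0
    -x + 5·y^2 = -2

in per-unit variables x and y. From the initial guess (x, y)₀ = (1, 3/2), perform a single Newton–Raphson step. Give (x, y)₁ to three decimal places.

(-0.482, 0.585)

At (1, 3/2): F = (-3.20970, 12.250).
Jacobian J = [[2·y - sin(x), 2·x - 6·y], [-1, 10·y]].
At the point, J = [[2.15853, -7.000], [-1.000, 15.000]] (det J = 25.37794).
Solving J·Δ = −F gives Δ = (-1.482, -0.915).
Then the next iterate is (x, y)₁ = (-0.482, 0.585).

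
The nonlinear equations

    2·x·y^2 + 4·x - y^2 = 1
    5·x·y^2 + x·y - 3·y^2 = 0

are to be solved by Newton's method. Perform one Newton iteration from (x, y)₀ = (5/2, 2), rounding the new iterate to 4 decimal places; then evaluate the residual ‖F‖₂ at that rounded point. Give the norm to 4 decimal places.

13.9825

At (5/2, 2): F = (25.0000, 43.0000).
Jacobian J = [[2·y^2 + 4, 4·x·y - 2·y], [5·y^2 + y, 10·x·y + x - 6·y]].
At the point, J = [[12.0000, 16.0000], [22.0000, 40.5000]] (det J = 134.0000).
Solving J·Δ = −F gives Δ = (-2.4216, 0.2537).
Then the next iterate is (x, y)₁ = (0.0784, 2.2537).
Re-evaluating at (0.0784, 2.2537): F = (-4.969151, -13.069769), so ‖F‖₂ = 13.9825.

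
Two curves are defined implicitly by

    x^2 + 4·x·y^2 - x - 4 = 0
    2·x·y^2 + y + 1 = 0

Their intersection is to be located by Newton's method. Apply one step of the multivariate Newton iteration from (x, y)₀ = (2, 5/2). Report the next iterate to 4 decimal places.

At (2, 5/2): F = (48.0000, 28.5000).
Jacobian J = [[2·x + 4·y^2 - 1, 8·x·y], [2·y^2, 4·x·y + 1]].
At the point, J = [[28.0000, 40.0000], [12.5000, 21.0000]] (det J = 88.0000).
Solving J·Δ = −F gives Δ = (1.5000, -2.2500).
Then the next iterate is (x, y)₁ = (3.5000, 0.2500).

(3.5000, 0.2500)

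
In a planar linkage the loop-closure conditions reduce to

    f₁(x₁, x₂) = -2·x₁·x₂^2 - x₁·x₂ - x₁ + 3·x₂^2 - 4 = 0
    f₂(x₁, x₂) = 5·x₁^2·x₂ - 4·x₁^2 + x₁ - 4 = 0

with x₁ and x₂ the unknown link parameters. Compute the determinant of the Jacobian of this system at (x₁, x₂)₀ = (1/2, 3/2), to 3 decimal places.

-33.500

J = [[-2·x₂^2 - x₂ - 1, -4·x₁·x₂ - x₁ + 6·x₂], [10·x₁·x₂ - 8·x₁ + 1, 5·x₁^2]].
At the point, J = [[-7.000, 5.500], [4.500, 1.250]].
det J = -33.500.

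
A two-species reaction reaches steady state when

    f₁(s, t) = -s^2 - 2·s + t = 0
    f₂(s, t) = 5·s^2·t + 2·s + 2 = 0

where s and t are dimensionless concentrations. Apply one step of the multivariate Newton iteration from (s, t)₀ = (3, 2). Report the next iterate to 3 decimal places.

(1.382, 2.052)

At (3, 2): F = (-13.000, 98.000).
Jacobian J = [[-2·s - 2, 1], [10·s·t + 2, 5·s^2]].
At the point, J = [[-8.000, 1.000], [62.000, 45.000]] (det J = -422.000).
Solving J·Δ = −F gives Δ = (-1.618, 0.052).
Then the next iterate is (s, t)₁ = (1.382, 2.052).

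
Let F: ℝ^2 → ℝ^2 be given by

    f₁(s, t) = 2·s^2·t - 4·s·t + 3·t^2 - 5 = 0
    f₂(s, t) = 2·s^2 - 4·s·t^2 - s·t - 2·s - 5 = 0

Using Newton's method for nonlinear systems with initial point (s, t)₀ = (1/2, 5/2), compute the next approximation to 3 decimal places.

At (1/2, 5/2): F = (10.000, -19.250).
Jacobian J = [[4·s·t - 4·t, 2·s^2 - 4·s + 6·t], [4·s - 4·t^2 - t - 2, -8·s·t - s]].
At the point, J = [[-5.000, 13.500], [-27.500, -10.500]] (det J = 423.750).
Solving J·Δ = −F gives Δ = (-0.365, -0.876).
Then the next iterate is (s, t)₁ = (0.135, 1.624).

(0.135, 1.624)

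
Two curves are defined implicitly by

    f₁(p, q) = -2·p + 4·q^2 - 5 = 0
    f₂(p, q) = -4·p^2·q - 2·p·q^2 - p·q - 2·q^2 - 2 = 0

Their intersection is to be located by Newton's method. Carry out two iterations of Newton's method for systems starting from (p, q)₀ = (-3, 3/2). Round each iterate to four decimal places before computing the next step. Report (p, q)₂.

At (-3, 3/2): F = (10.0000, -42.5000).
Jacobian J = [[-2, 8·q], [-8·p·q - 2·q^2 - q, -4·p^2 - 4·p·q - p - 4·q]].
At the point, J = [[-2.0000, 12.0000], [30.0000, -21.0000]] (det J = -318.0000).
Solving J·Δ = −F gives Δ = (0.9434, -0.6761).
Then the next iterate is (p, q)₁ = (-2.0566, 0.8239).
Round to (-2.0566, 0.8239) and repeat: F = (1.828445, -12.810185), J = [[-2.0000, 6.5912], [11.373939, -11.379683]].
Δ = (1.2187, 0.0924), so (p, q)₂ = (-0.8379, 0.9163).

(-0.8379, 0.9163)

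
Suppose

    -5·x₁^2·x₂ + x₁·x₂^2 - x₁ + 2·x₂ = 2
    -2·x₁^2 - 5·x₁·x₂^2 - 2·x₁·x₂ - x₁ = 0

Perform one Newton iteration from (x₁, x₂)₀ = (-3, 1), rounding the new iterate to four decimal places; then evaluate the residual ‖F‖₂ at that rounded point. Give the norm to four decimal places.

At (-3, 1): F = (-45.0000, 6.0000).
Jacobian J = [[-10·x₁·x₂ + x₂^2 - 1, -5·x₁^2 + 2·x₁·x₂ + 2], [-4·x₁ - 5·x₂^2 - 2·x₂ - 1, -10·x₁·x₂ - 2·x₁]].
At the point, J = [[30.0000, -49.0000], [4.0000, 36.0000]] (det J = 1276.0000).
Solving J·Δ = −F gives Δ = (1.0392, -0.2821).
Then the next iterate is (x₁, x₂)₁ = (-1.9608, 0.7179).
Re-evaluating at (-1.9608, 0.7179): F = (-13.414640, 2.139433), so ‖F‖₂ = 13.5842.

13.5842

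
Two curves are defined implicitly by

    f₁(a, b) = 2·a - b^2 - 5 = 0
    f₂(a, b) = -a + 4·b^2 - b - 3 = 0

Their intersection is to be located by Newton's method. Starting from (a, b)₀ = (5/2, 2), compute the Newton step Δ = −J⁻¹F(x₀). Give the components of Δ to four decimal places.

(1.0000, -0.5000)

At (5/2, 2): F = (-4.0000, 8.5000).
Jacobian J = [[2, -2·b], [-1, 8·b - 1]].
At the point, J = [[2.0000, -4.0000], [-1.0000, 15.0000]] (det J = 26.0000).
Solving J·Δ = −F gives Δ = (1.0000, -0.5000).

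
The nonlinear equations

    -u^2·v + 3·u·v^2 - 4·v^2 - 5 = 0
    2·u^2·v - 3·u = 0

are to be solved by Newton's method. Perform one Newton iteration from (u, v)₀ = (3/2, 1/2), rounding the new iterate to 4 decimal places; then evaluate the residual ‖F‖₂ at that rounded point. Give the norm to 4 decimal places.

167.3227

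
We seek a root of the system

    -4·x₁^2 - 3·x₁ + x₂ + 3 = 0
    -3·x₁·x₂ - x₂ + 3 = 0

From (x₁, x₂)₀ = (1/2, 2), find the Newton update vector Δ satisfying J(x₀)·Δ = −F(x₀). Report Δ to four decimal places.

(0.1809, -1.2340)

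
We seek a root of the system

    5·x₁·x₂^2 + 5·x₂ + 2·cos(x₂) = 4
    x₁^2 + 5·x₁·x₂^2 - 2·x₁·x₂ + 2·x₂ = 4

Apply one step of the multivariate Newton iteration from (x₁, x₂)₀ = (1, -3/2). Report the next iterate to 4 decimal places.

At (1, -3/2): F = (-0.108526, 8.2500).
Jacobian J = [[5·x₂^2, 10·x₁·x₂ - 2·sin(x₂) + 5], [2·x₁ + 5·x₂^2 - 2·x₂, 10·x₁·x₂ - 2·x₁ + 2]].
At the point, J = [[11.2500, -8.005010], [16.2500, -15.0000]] (det J = -38.668587).
Solving J·Δ = −F gives Δ = (1.7500, 2.4458).
Then the next iterate is (x₁, x₂)₁ = (2.7500, 0.9458).

(2.7500, 0.9458)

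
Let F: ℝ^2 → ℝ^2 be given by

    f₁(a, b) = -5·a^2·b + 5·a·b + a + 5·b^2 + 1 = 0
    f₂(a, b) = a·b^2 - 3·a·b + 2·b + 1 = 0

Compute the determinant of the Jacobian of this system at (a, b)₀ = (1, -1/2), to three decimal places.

1.750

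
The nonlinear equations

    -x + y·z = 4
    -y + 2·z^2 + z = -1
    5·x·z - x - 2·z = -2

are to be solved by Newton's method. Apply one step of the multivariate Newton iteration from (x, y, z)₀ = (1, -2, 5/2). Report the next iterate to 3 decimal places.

At (1, -2, 5/2): F = (-10.000, 18.000, 8.500).
Jacobian J = [[-1, z, y], [0, -1, 4·z + 1], [5·z - 1, 0, 5·x - 2]].
At the point, J = [[-1.000, 2.500, -2.000], [0.000, -1.000, 11.000], [11.500, 0.000, 3.000]] (det J = 296.250).
Solving J·Δ = −F gives Δ = (-0.377, 2.739, -1.387).
Then the next iterate is (x, y, z)₁ = (0.623, 0.739, 1.113).

(0.623, 0.739, 1.113)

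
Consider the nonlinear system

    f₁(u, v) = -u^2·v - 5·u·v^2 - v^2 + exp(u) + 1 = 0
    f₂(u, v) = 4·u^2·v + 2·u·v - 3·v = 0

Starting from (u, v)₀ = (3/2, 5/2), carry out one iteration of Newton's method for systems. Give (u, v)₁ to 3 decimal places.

(1.081, 1.631)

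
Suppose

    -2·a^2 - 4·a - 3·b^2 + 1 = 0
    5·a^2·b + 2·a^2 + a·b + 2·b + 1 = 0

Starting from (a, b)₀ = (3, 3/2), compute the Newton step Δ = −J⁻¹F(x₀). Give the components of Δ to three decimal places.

At (3, 3/2): F = (-35.750, 94.000).
Jacobian J = [[-4·a - 4, -6·b], [10·a·b + 4·a + b, 5·a^2 + a + 2]].
At the point, J = [[-16.000, -9.000], [58.500, 50.000]] (det J = -273.500).
Solving J·Δ = −F gives Δ = (-3.442, 2.148).

(-3.442, 2.148)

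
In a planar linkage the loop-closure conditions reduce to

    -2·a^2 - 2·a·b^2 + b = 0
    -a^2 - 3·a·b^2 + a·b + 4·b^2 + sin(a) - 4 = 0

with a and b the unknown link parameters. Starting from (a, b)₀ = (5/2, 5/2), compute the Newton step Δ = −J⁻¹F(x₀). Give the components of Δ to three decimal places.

(0.063, -1.778)

At (5/2, 5/2): F = (-41.250, -25.27653).
Jacobian J = [[-4·a - 2·b^2, -4·a·b + 1], [-2·a - 3·b^2 + b + cos(a), -6·a·b + a + 8·b]].
At the point, J = [[-22.500, -24.000], [-22.05114, -15.000]] (det J = -191.72745).
Solving J·Δ = −F gives Δ = (0.063, -1.778).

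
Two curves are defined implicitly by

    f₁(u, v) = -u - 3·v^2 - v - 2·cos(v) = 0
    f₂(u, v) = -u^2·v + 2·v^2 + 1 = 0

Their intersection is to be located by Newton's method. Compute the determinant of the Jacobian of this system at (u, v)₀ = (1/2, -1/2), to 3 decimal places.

1.729

J = [[-1, -6·v + 2·sin(v) - 1], [-2·u·v, -u^2 + 4·v]].
At the point, J = [[-1.000, 1.04115], [0.500, -2.250]].
det J = 1.729.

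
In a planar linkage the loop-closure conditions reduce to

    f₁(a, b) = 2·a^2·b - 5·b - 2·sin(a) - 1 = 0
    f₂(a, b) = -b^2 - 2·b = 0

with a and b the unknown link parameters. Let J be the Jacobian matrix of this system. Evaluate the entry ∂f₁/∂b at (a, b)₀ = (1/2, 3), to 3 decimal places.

∂f₁/∂b = 2·a^2 - 5.
At (1/2, 3) this is -4.500.

-4.500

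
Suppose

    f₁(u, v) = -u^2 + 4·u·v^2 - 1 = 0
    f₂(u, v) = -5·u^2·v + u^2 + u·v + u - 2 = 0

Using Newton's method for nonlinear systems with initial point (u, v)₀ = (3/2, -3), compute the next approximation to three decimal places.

At (3/2, -3): F = (50.750, 31.000).
Jacobian J = [[-2·u + 4·v^2, 8·u·v], [-10·u·v + 2·u + v + 1, -5·u^2 + u]].
At the point, J = [[33.000, -36.000], [46.000, -9.750]] (det J = 1334.250).
Solving J·Δ = −F gives Δ = (-0.466, 0.983).
Then the next iterate is (u, v)₁ = (1.034, -2.017).

(1.034, -2.017)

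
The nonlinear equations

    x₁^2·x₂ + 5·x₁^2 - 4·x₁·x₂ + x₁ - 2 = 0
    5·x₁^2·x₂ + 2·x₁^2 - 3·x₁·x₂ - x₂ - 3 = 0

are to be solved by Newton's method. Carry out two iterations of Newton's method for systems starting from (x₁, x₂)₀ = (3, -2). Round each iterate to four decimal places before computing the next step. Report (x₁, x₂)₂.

(0.9802, 1.2811)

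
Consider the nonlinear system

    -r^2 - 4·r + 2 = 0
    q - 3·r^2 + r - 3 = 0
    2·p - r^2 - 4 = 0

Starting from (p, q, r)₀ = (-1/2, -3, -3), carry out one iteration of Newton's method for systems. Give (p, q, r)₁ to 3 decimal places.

At (-1/2, -3, -3): F = (5.000, -36.000, -14.000).
Jacobian J = [[0, 0, -2·r - 4], [0, 1, -6·r + 1], [2, 0, -2·r]].
At the point, J = [[0.000, 0.000, 2.000], [0.000, 1.000, 19.000], [2.000, 0.000, 6.000]] (det J = -4.000).
Solving J·Δ = −F gives Δ = (14.500, 83.500, -2.500).
Then the next iterate is (p, q, r)₁ = (14.000, 80.500, -5.500).

(14.000, 80.500, -5.500)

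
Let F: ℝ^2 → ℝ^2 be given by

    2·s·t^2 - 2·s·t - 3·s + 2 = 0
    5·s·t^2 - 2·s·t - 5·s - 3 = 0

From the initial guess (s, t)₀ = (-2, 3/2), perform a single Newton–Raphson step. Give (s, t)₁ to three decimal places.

(1.169, 1.531)

At (-2, 3/2): F = (5.000, -9.500).
Jacobian J = [[2·t^2 - 2·t - 3, 4·s·t - 2·s], [5·t^2 - 2·t - 5, 10·s·t - 2·s]].
At the point, J = [[-1.500, -8.000], [3.250, -26.000]] (det J = 65.000).
Solving J·Δ = −F gives Δ = (3.169, 0.031).
Then the next iterate is (s, t)₁ = (1.169, 1.531).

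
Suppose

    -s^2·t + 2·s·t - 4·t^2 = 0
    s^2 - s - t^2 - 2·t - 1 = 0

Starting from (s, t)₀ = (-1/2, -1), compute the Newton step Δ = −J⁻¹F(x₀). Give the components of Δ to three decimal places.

(0.375, 0.574)

At (-1/2, -1): F = (-2.750, 0.750).
Jacobian J = [[-2·s·t + 2·t, -s^2 + 2·s - 8·t], [2·s - 1, -2·t - 2]].
At the point, J = [[-3.000, 6.750], [-2.000, 0.000]] (det J = 13.500).
Solving J·Δ = −F gives Δ = (0.375, 0.574).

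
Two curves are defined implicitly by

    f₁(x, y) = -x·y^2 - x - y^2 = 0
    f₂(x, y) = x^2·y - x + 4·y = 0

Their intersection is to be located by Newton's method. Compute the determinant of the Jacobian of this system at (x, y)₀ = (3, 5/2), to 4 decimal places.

185.7500

J = [[-y^2 - 1, -2·x·y - 2·y], [2·x·y - 1, x^2 + 4]].
At the point, J = [[-7.2500, -20.0000], [14.0000, 13.0000]].
det J = 185.7500.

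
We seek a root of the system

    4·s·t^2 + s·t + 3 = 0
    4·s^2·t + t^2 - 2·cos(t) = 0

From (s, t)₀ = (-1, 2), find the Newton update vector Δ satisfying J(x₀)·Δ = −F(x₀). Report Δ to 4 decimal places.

(0.7439, -0.0947)

At (-1, 2): F = (-15.0000, 12.832294).
Jacobian J = [[4·t^2 + t, 8·s·t + s], [8·s·t, 4·s^2 + 2·t + 2·sin(t)]].
At the point, J = [[18.0000, -17.0000], [-16.0000, 9.818595]] (det J = -95.265293).
Solving J·Δ = −F gives Δ = (0.7439, -0.0947).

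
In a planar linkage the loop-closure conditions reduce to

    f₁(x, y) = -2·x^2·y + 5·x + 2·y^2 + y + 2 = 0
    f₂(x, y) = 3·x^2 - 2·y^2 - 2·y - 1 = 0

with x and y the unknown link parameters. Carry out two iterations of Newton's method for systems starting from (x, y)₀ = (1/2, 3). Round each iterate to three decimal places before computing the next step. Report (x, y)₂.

At (1/2, 3): F = (24.000, -24.250).
Jacobian J = [[-4·x·y + 5, -2·x^2 + 4·y + 1], [6·x, -4·y - 2]].
At the point, J = [[-1.000, 12.500], [3.000, -14.000]] (det J = -23.500).
Solving J·Δ = −F gives Δ = (-1.399, -2.032).
Then the next iterate is (x, y)₁ = (-0.899, 0.968).
Round to (-0.899, 0.968) and repeat: F = (-1.21763, -2.38544), J = [[8.48093, 3.25560], [-5.394, -5.872]].
Δ = (0.463, -0.831), so (x, y)₂ = (-0.436, 0.137).

(-0.436, 0.137)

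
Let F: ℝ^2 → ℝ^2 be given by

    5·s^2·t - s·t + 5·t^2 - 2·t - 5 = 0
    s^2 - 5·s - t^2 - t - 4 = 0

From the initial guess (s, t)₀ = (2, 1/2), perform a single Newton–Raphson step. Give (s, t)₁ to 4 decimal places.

At (2, 1/2): F = (4.2500, -10.7500).
Jacobian J = [[10·s·t - t, 5·s^2 - s + 10·t - 2], [2·s - 5, -2·t - 1]].
At the point, J = [[9.5000, 21.0000], [-1.0000, -2.0000]] (det J = 2.0000).
Solving J·Δ = −F gives Δ = (-108.6250, 48.9375).
Then the next iterate is (s, t)₁ = (-106.6250, 49.4375).

(-106.6250, 49.4375)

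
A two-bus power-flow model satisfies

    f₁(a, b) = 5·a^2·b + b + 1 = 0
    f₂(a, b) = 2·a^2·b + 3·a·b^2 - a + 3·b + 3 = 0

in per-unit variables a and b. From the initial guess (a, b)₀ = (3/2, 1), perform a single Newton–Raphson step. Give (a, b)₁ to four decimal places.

At (3/2, 1): F = (13.2500, 13.5000).
Jacobian J = [[10·a·b, 5·a^2 + 1], [4·a·b + 3·b^2 - 1, 2·a^2 + 6·a·b + 3]].
At the point, J = [[15.0000, 12.2500], [8.0000, 16.5000]] (det J = 149.5000).
Solving J·Δ = −F gives Δ = (-0.3562, -0.6455).
Then the next iterate is (a, b)₁ = (1.1438, 0.3545).

(1.1438, 0.3545)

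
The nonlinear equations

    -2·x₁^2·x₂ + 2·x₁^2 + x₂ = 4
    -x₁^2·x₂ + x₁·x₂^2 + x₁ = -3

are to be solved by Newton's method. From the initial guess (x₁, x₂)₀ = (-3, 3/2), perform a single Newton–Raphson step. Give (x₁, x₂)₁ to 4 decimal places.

(-1.6309, 1.3067)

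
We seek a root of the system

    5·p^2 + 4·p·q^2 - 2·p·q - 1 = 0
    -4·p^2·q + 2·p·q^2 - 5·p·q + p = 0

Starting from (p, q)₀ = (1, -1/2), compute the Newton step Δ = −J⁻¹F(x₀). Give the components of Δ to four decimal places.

(-0.3571, 0.2857)

At (1, -1/2): F = (6.0000, 6.0000).
Jacobian J = [[10·p + 4·q^2 - 2·q, 8·p·q - 2·p], [-8·p·q + 2·q^2 - 5·q + 1, -4·p^2 + 4·p·q - 5·p]].
At the point, J = [[12.0000, -6.0000], [8.0000, -11.0000]] (det J = -84.0000).
Solving J·Δ = −F gives Δ = (-0.3571, 0.2857).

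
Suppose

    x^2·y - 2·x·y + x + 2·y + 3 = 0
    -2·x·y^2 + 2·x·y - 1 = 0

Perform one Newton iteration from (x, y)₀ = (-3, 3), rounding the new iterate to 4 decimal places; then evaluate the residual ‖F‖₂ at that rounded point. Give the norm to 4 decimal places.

17.6522

At (-3, 3): F = (51.0000, 35.0000).
Jacobian J = [[2·x·y - 2·y + 1, x^2 - 2·x + 2], [-2·y^2 + 2·y, -4·x·y + 2·x]].
At the point, J = [[-23.0000, 17.0000], [-12.0000, 30.0000]] (det J = -486.0000).
Solving J·Δ = −F gives Δ = (1.9239, -0.3971).
Then the next iterate is (x, y)₁ = (-1.0761, 2.6029).
Re-evaluating at (-1.0761, 2.6029): F = (15.745797, 7.979384), so ‖F‖₂ = 17.6522.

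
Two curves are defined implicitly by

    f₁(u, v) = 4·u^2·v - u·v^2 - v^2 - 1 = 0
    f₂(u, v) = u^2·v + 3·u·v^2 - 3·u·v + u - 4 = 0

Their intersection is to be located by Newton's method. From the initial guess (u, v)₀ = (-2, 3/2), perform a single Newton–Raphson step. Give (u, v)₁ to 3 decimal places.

(-1.556, 0.785)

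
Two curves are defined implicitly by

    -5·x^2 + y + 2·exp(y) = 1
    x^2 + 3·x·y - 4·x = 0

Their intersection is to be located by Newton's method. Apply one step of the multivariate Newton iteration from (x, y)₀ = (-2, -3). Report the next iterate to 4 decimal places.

At (-2, -3): F = (-23.900426, 30.0000).
Jacobian J = [[-10·x, 2·exp(y) + 1], [2·x + 3·y - 4, 3·x]].
At the point, J = [[20.0000, 1.099574], [-17.0000, -6.0000]] (det J = -101.307240).
Solving J·Δ = −F gives Δ = (1.0899, 1.9119).
Then the next iterate is (x, y)₁ = (-0.9101, -1.0881).

(-0.9101, -1.0881)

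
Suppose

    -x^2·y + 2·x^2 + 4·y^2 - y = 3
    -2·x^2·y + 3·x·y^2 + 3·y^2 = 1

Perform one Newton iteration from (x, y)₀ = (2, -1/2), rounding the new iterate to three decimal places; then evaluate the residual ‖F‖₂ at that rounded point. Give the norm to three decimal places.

2.191

At (2, -1/2): F = (8.500, 5.250).
Jacobian J = [[-2·x·y + 4·x, -x^2 + 8·y - 1], [-4·x·y + 3·y^2, -2·x^2 + 6·x·y + 6·y]].
At the point, J = [[10.000, -9.000], [4.750, -17.000]] (det J = -127.250).
Solving J·Δ = −F gives Δ = (-0.764, 0.095).
Then the next iterate is (x, y)₁ = (1.236, -0.405).
Re-evaluating at (1.236, -0.405): F = (1.73521, 1.33771), so ‖F‖₂ = 2.191.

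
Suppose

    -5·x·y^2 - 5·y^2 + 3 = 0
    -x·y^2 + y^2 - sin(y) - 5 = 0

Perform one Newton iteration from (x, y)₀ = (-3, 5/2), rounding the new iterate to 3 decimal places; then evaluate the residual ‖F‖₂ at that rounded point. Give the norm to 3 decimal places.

At (-3, 5/2): F = (65.500, 19.40153).
Jacobian J = [[-5·y^2, -10·x·y - 10·y], [-y^2, -2·x·y + 2·y - cos(y)]].
At the point, J = [[-31.250, 50.000], [-6.250, 20.80114]] (det J = -337.53574).
Solving J·Δ = −F gives Δ = (1.163, -0.583).
Then the next iterate is (x, y)₁ = (-1.837, 1.917).
Re-evaluating at (-1.837, 1.917): F = (18.37941, 4.48499), so ‖F‖₂ = 18.919.

18.919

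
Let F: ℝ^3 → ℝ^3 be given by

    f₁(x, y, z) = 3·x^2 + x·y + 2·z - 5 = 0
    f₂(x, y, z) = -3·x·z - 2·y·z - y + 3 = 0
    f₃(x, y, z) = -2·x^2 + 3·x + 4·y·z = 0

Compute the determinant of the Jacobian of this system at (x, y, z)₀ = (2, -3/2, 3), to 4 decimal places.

J = [[6·x + y, x, 2], [-3·z, -2·z - 1, -3·x - 2·y], [-4·x + 3, 4·z, 4·y]].
At the point, J = [[10.5000, 2.0000, 2.0000], [-9.0000, -7.0000, -3.0000], [-5.0000, 12.0000, -6.0000]].
det J = 455.0000.

455.0000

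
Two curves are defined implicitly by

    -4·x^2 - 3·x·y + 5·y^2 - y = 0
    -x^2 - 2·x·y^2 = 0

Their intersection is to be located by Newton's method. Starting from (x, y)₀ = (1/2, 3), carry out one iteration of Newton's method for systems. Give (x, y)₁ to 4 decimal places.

(0.4411, 1.6449)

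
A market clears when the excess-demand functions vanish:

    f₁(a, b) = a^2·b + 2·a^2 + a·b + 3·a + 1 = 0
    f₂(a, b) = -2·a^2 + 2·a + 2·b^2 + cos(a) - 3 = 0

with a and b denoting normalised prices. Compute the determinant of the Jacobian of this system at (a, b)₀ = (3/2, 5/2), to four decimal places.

208.7406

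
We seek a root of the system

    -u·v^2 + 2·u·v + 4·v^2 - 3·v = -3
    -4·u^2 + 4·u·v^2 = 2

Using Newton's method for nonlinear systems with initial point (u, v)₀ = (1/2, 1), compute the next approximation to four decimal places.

(-5.2500, 1.2500)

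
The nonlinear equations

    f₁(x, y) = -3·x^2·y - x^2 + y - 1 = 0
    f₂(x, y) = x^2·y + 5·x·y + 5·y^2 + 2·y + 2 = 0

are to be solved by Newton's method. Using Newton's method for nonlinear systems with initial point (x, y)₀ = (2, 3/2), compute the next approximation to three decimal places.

At (2, 3/2): F = (-21.500, 37.250).
Jacobian J = [[-6·x·y - 2·x, -3·x^2 + 1], [2·x·y + 5·y, x^2 + 5·x + 10·y + 2]].
At the point, J = [[-22.000, -11.000], [13.500, 31.000]] (det J = -533.500).
Solving J·Δ = −F gives Δ = (-0.481, -0.992).
Then the next iterate is (x, y)₁ = (1.519, 0.508).

(1.519, 0.508)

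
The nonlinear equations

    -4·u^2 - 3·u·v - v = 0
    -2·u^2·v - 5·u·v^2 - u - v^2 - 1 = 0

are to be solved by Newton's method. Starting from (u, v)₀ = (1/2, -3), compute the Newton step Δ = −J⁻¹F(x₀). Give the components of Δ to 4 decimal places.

(-21.8000, -41.0000)

At (1/2, -3): F = (6.5000, -31.5000).
Jacobian J = [[-8·u - 3·v, -3·u - 1], [-4·u·v - 5·v^2 - 1, -2·u^2 - 10·u·v - 2·v]].
At the point, J = [[5.0000, -2.5000], [-40.0000, 20.5000]] (det J = 2.5000).
Solving J·Δ = −F gives Δ = (-21.8000, -41.0000).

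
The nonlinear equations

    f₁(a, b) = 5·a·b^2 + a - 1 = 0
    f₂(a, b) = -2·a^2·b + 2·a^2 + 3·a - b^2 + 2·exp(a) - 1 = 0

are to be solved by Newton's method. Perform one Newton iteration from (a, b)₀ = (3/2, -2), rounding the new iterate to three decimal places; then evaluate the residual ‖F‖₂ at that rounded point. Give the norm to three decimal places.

At (3/2, -2): F = (30.500, 21.96338).
Jacobian J = [[5·b^2 + 1, 10·a·b], [-4·a·b + 4·a + 2·exp(a) + 3, -2·a^2 - 2·b]].
At the point, J = [[21.000, -30.000], [29.96338, -0.500]] (det J = 888.40134).
Solving J·Δ = −F gives Δ = (-0.725, 0.510).
Then the next iterate is (a, b)₁ = (0.775, -1.490).
Re-evaluating at (0.775, -1.490): F = (8.37789, 6.43720), so ‖F‖₂ = 10.565.

10.565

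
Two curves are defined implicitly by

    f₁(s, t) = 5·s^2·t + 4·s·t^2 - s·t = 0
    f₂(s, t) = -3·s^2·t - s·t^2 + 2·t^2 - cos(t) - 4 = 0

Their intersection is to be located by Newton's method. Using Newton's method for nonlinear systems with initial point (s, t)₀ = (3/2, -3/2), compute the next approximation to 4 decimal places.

(1.1583, -1.1393)

At (3/2, -3/2): F = (-1.1250, 7.179263).
Jacobian J = [[10·s·t + 4·t^2 - t, 5·s^2 + 8·s·t - s], [-6·s·t - t^2, -3·s^2 - 2·s·t + 4·t + sin(t)]].
At the point, J = [[-12.0000, -8.2500], [11.2500, -9.247495]] (det J = 203.782440).
Solving J·Δ = −F gives Δ = (-0.3417, 0.3607).
Then the next iterate is (s, t)₁ = (1.1583, -1.1393).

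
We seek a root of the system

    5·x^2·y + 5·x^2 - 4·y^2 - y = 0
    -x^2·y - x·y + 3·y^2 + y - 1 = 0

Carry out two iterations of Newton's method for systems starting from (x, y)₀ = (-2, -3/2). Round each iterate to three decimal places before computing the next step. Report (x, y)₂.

(0.512, -1.051)

At (-2, -3/2): F = (-17.500, 7.250).
Jacobian J = [[10·x·y + 10·x, 5·x^2 - 8·y - 1], [-2·x·y - y, -x^2 - x + 6·y + 1]].
At the point, J = [[10.000, 31.000], [-4.500, -10.000]] (det J = 39.500).
Solving J·Δ = −F gives Δ = (1.259, 0.158).
Then the next iterate is (x, y)₁ = (-0.741, -1.342).
Round to (-0.741, -1.342) and repeat: F = (-6.80078, 2.80334), J = [[2.53422, 12.48141], [-0.64684, -6.86008]].
Δ = (1.253, 0.291), so (x, y)₂ = (0.512, -1.051).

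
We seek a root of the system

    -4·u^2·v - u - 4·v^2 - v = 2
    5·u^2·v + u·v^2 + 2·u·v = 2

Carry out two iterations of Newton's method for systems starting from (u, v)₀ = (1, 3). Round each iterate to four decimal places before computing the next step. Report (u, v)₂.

(1.0512, 0.1150)

At (1, 3): F = (-54.0000, 28.0000).
Jacobian J = [[-8·u·v - 1, -4·u^2 - 8·v - 1], [10·u·v + v^2 + 2·v, 5·u^2 + 2·u·v + 2·u]].
At the point, J = [[-25.0000, -29.0000], [45.0000, 13.0000]] (det J = 980.0000).
Solving J·Δ = −F gives Δ = (-0.1122, -1.7653).
Then the next iterate is (u, v)₁ = (0.8878, 1.2347).
Round to (0.8878, 1.2347) and repeat: F = (-14.113143, 6.411654), J = [[-9.769333, -14.030355], [14.955551, 7.908878]].
Δ = (0.1634, -1.1197), so (u, v)₂ = (1.0512, 0.1150).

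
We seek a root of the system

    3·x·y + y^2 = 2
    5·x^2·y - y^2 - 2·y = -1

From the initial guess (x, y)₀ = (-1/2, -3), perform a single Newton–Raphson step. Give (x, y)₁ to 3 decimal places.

At (-1/2, -3): F = (11.500, -5.750).
Jacobian J = [[3·y, 3·x + 2·y], [10·x·y, 5·x^2 - 2·y - 2]].
At the point, J = [[-9.000, -7.500], [15.000, 5.250]] (det J = 65.250).
Solving J·Δ = −F gives Δ = (-0.264, 1.851).
Then the next iterate is (x, y)₁ = (-0.764, -1.149).

(-0.764, -1.149)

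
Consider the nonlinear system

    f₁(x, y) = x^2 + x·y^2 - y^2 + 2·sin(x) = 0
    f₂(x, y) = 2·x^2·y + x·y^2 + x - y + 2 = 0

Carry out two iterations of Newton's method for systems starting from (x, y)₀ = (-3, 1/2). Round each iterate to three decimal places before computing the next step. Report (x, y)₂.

At (-3, 1/2): F = (7.71776, 6.750).
Jacobian J = [[2·x + y^2 + 2·cos(x), 2·x·y - 2·y], [4·x·y + y^2 + 1, 2·x^2 + 2·x·y - 1]].
At the point, J = [[-7.72998, -4.000], [-4.750, 14.000]] (det J = -127.21979).
Solving J·Δ = −F gives Δ = (1.062, -0.122).
Then the next iterate is (x, y)₁ = (-1.938, 0.378).
Round to (-1.938, 0.378) and repeat: F = (1.46938, 2.24651), J = [[-4.45113, -2.22113], [-1.78737, 5.04656]].
Δ = (0.469, -0.279), so (x, y)₂ = (-1.469, 0.099).

(-1.469, 0.099)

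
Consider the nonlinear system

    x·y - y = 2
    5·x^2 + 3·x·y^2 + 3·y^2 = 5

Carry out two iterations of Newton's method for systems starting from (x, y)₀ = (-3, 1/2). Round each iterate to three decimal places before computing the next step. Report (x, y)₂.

At (-3, 1/2): F = (-4.000, 38.500).
Jacobian J = [[y, x - 1], [10·x + 3·y^2, 6·x·y + 6·y]].
At the point, J = [[0.500, -4.000], [-29.250, -6.000]] (det J = -120.000).
Solving J·Δ = −F gives Δ = (1.483, -0.815).
Then the next iterate is (x, y)₁ = (-1.517, -0.315).
Round to (-1.517, -0.315) and repeat: F = (-1.20715, 6.35255), J = [[-0.315, -2.517], [-14.87232, 0.97713]].
Δ = (0.392, -0.529), so (x, y)₂ = (-1.125, -0.844).

(-1.125, -0.844)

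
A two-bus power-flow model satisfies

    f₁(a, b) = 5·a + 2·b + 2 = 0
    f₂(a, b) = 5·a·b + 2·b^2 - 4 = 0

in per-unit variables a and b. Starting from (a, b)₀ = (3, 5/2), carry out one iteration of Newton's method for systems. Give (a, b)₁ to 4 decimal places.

(-1.5800, 2.9500)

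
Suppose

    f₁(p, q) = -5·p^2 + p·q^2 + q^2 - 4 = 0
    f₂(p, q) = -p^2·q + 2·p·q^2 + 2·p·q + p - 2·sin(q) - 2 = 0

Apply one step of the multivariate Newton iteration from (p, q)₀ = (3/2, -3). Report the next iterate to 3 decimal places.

(0.890, -2.273)

At (3/2, -3): F = (7.250, 24.53224).
Jacobian J = [[-10·p + q^2, 2·p·q + 2·q], [-2·p·q + 2·q^2 + 2·q + 1, -p^2 + 4·p·q + 2·p - 2·cos(q)]].
At the point, J = [[-6.000, -15.000], [22.000, -15.27002]] (det J = 421.62009).
Solving J·Δ = −F gives Δ = (-0.610, 0.727).
Then the next iterate is (p, q)₁ = (0.890, -2.273).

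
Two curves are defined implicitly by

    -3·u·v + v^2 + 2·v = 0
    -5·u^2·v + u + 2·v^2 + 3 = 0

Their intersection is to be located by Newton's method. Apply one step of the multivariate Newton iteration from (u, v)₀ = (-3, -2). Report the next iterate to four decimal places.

At (-3, -2): F = (-18.0000, 98.0000).
Jacobian J = [[-3·v, -3·u + 2·v + 2], [-10·u·v + 1, -5·u^2 + 4·v]].
At the point, J = [[6.0000, 7.0000], [-59.0000, -53.0000]] (det J = 95.0000).
Solving J·Δ = −F gives Δ = (-2.8211, 4.9895).
Then the next iterate is (u, v)₁ = (-5.8211, 2.9895).

(-5.8211, 2.9895)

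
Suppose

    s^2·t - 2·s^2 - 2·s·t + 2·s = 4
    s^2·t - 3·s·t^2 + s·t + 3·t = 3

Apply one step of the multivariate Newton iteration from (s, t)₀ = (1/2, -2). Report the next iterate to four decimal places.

At (1/2, -2): F = (-2.0000, -16.5000).
Jacobian J = [[2·s·t - 4·s - 2·t + 2, s^2 - 2·s], [2·s·t - 3·t^2 + t, s^2 - 6·s·t + s + 3]].
At the point, J = [[2.0000, -0.7500], [-16.0000, 9.7500]] (det J = 7.5000).
Solving J·Δ = −F gives Δ = (4.2500, 8.6667).
Then the next iterate is (s, t)₁ = (4.7500, 6.6667).

(4.7500, 6.6667)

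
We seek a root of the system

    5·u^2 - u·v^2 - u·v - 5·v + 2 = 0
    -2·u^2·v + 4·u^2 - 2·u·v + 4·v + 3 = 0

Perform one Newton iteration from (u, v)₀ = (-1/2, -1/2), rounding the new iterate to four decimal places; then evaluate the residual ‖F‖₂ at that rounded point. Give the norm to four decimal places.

4.4474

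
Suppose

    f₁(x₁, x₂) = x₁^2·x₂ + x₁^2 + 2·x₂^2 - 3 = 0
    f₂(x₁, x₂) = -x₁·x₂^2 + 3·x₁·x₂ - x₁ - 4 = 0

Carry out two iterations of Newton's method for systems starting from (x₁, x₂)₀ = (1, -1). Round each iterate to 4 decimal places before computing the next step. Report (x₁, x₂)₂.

At (1, -1): F = (-1.0000, -9.0000).
Jacobian J = [[2·x₁·x₂ + 2·x₁, x₁^2 + 4·x₂], [-x₂^2 + 3·x₂ - 1, -2·x₁·x₂ + 3·x₁]].
At the point, J = [[0.0000, -3.0000], [-5.0000, 5.0000]] (det J = -15.0000).
Solving J·Δ = −F gives Δ = (-2.1333, -0.3333).
Then the next iterate is (x₁, x₂)₁ = (-1.1333, -1.3333).
Round to (-1.1333, -1.3333) and repeat: F = (0.127298, 3.681041), J = [[0.755458, -4.048831], [-6.777589, -6.421958]].
Δ = (0.4362, 0.1128), so (x₁, x₂)₂ = (-0.6971, -1.2205).

(-0.6971, -1.2205)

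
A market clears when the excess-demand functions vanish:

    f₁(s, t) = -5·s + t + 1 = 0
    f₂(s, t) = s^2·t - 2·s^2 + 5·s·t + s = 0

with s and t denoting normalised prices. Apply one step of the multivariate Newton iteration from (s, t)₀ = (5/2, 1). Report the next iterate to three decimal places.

(0.330, 0.649)

At (5/2, 1): F = (-10.500, 8.750).
Jacobian J = [[-5, 1], [2·s·t - 4·s + 5·t + 1, s^2 + 5·s]].
At the point, J = [[-5.000, 1.000], [1.000, 18.750]] (det J = -94.750).
Solving J·Δ = −F gives Δ = (-2.170, -0.351).
Then the next iterate is (s, t)₁ = (0.330, 0.649).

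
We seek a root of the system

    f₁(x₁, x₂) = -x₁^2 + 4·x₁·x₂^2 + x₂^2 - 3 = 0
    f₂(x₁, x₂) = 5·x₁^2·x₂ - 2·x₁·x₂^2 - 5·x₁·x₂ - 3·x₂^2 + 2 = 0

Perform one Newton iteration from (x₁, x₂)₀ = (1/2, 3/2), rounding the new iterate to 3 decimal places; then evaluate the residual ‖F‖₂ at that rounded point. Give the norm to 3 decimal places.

1.856

At (1/2, 3/2): F = (3.500, -8.875).
Jacobian J = [[-2·x₁ + 4·x₂^2, 8·x₁·x₂ + 2·x₂], [10·x₁·x₂ - 2·x₂^2 - 5·x₂, 5·x₁^2 - 4·x₁·x₂ - 5·x₁ - 6·x₂]].
At the point, J = [[8.000, 9.000], [-4.500, -13.250]] (det J = -65.500).
Solving J·Δ = −F gives Δ = (0.511, -0.844).
Then the next iterate is (x₁, x₂)₁ = (1.011, 0.656).
Re-evaluating at (1.011, 0.656): F = (-1.85151, -0.12467), so ‖F‖₂ = 1.856.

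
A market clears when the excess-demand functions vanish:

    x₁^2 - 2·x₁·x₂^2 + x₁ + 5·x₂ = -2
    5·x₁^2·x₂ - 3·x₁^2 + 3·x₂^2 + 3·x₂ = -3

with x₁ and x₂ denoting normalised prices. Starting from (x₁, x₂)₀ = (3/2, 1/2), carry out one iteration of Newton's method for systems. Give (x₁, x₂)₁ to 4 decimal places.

(-0.4112, 0.0947)

At (3/2, 1/2): F = (7.5000, 4.1250).
Jacobian J = [[2·x₁ - 2·x₂^2 + 1, -4·x₁·x₂ + 5], [10·x₁·x₂ - 6·x₁, 5·x₁^2 + 6·x₂ + 3]].
At the point, J = [[3.5000, 2.0000], [-1.5000, 17.2500]] (det J = 63.3750).
Solving J·Δ = −F gives Δ = (-1.9112, -0.4053).
Then the next iterate is (x₁, x₂)₁ = (-0.4112, 0.0947).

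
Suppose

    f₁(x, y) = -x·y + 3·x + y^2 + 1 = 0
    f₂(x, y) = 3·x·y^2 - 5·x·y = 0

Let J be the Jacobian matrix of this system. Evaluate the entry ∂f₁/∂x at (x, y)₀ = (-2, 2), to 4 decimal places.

1.0000

∂f₁/∂x = -y + 3.
At (-2, 2) this is 1.0000.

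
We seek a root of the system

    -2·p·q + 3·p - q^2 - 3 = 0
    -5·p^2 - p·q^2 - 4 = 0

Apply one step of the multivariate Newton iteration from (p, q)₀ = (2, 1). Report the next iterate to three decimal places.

(0.862, 0.477)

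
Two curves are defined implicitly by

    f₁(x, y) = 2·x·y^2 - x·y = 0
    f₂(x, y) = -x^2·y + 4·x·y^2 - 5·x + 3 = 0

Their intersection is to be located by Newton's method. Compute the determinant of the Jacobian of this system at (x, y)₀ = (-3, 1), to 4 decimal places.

J = [[2·y^2 - y, 4·x·y - x], [-2·x·y + 4·y^2 - 5, -x^2 + 8·x·y]].
At the point, J = [[1.0000, -9.0000], [5.0000, -33.0000]].
det J = 12.0000.

12.0000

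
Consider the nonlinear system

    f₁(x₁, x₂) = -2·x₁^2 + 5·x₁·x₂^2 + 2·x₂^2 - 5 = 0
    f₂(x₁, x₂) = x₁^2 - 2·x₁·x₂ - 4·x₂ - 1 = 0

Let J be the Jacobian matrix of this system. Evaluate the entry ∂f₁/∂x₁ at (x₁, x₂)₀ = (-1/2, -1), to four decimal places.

7.0000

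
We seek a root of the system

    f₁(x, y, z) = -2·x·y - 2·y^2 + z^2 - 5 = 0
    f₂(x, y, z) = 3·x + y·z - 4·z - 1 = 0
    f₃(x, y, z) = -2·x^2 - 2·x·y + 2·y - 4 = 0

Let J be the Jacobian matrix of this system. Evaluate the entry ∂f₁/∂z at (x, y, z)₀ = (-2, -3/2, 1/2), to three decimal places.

∂f₁/∂z = 2·z.
At (-2, -3/2, 1/2) this is 1.000.

1.000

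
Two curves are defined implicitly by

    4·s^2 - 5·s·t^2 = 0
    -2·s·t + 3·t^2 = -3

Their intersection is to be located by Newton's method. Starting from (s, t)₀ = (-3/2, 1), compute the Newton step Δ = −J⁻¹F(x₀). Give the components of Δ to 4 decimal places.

(0.1098, -0.9756)

At (-3/2, 1): F = (16.5000, 9.0000).
Jacobian J = [[8·s - 5·t^2, -10·s·t], [-2·t, -2·s + 6·t]].
At the point, J = [[-17.0000, 15.0000], [-2.0000, 9.0000]] (det J = -123.0000).
Solving J·Δ = −F gives Δ = (0.1098, -0.9756).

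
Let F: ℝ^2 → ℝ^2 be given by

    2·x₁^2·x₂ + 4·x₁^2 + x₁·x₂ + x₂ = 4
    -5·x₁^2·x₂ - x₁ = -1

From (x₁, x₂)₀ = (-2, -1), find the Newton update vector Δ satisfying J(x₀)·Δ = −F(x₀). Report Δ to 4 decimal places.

(0.7982, 0.3119)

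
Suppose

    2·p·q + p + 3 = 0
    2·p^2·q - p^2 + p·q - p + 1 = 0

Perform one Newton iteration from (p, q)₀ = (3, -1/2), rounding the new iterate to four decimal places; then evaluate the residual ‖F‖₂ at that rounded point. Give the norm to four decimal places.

2.7779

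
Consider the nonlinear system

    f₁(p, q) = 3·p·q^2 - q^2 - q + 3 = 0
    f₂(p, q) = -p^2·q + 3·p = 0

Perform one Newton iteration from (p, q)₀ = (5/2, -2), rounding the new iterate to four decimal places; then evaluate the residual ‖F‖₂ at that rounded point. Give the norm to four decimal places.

11.4895

At (5/2, -2): F = (31.0000, 20.0000).
Jacobian J = [[3·q^2, 6·p·q - 2·q - 1], [-2·p·q + 3, -p^2]].
At the point, J = [[12.0000, -27.0000], [13.0000, -6.2500]] (det J = 276.0000).
Solving J·Δ = −F gives Δ = (-1.2545, 0.5906).
Then the next iterate is (p, q)₁ = (1.2455, -1.4094).
Re-evaluating at (1.2455, -1.4094): F = (9.845206, 5.922860), so ‖F‖₂ = 11.4895.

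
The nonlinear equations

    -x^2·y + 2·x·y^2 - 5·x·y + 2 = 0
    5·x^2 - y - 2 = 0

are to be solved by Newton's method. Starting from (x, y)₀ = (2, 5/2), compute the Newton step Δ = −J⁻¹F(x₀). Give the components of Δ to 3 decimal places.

(-0.773, 0.045)

At (2, 5/2): F = (-8.000, 15.500).
Jacobian J = [[-2·x·y + 2·y^2 - 5·y, -x^2 + 4·x·y - 5·x], [10·x, -1]].
At the point, J = [[-10.000, 6.000], [20.000, -1.000]] (det J = -110.000).
Solving J·Δ = −F gives Δ = (-0.773, 0.045).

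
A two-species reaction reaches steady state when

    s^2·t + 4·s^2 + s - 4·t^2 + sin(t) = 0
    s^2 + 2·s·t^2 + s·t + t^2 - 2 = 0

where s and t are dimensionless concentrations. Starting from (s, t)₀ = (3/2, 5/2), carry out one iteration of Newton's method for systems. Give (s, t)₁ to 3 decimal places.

At (3/2, 5/2): F = (-8.27653, 29.000).
Jacobian J = [[2·s·t + 8·s + 1, s^2 - 8·t + cos(t)], [2·s + 2·t^2 + t, 4·s·t + s + 2·t]].
At the point, J = [[20.500, -18.55114], [18.000, 21.500]] (det J = 774.67059).
Solving J·Δ = −F gives Δ = (-0.465, -0.960).
Then the next iterate is (s, t)₁ = (1.035, 1.540).

(1.035, 1.540)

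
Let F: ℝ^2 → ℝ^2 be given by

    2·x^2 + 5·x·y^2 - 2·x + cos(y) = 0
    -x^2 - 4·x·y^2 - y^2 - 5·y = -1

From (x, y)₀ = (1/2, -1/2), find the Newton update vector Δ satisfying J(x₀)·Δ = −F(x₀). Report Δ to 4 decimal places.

At (1/2, -1/2): F = (1.002583, 2.5000).
Jacobian J = [[4·x + 5·y^2 - 2, 10·x·y - sin(y)], [-2·x - 4·y^2, -8·x·y - 2·y - 5]].
At the point, J = [[1.2500, -2.020574], [-2.0000, -2.0000]] (det J = -6.541149).
Solving J·Δ = −F gives Δ = (0.4657, 0.7843).

(0.4657, 0.7843)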